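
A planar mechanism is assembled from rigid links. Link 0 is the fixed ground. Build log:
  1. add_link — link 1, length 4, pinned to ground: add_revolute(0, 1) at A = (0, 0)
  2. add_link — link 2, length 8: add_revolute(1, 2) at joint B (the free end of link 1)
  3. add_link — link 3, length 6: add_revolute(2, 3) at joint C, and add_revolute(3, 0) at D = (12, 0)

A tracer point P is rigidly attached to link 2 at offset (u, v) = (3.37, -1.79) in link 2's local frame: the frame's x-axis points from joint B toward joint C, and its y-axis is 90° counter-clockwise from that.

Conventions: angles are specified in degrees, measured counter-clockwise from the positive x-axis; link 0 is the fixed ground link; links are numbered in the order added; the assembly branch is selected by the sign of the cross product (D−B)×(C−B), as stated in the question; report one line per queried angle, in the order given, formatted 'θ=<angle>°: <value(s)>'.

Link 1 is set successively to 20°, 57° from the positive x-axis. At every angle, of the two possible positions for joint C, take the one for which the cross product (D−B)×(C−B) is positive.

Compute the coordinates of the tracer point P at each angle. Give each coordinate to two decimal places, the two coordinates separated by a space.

A=(0,0), D=(12.00,0)
θ=20°: B = A + 4.00·(cos20°, sin20°) = (3.7588, 1.3681)
θ=20°: |BD| = 8.3540
θ=20°: circle(B,8.00) ∩ circle(D,6.00): a=5.8528, h=5.4538
θ=20°:   candidates: C₊=(10.4257,5.7898) cross=45.561; C₋=(8.6395,-4.9706) cross=-45.561
θ=20°:   branch + wants cross > 0 → take C=(10.4257,5.7898) (cross=45.561)
θ=20°: ex = (C−B)/|BC| = (0.8334,0.5527); ey = (-0.5527,0.8334)
θ=20°: P = B + 3.37·ex + -1.79·ey = (7.5566,1.7390)
θ=57°: B = A + 4.00·(cos57°, sin57°) = (2.1786, 3.3547)
θ=57°: |BD| = 10.3786
θ=57°: circle(B,8.00) ∩ circle(D,6.00): a=6.5382, h=4.6100
θ=57°:   candidates: C₊=(9.8559,5.6038) cross=47.845; C₋=(6.8757,-3.1212) cross=-47.845
θ=57°:   branch + wants cross > 0 → take C=(9.8559,5.6038) (cross=47.845)
θ=57°: ex = (C−B)/|BC| = (0.9597,0.2811); ey = (-0.2811,0.9597)
θ=57°: P = B + 3.37·ex + -1.79·ey = (5.9159,2.5843)

θ=20°: 7.56 1.74
θ=57°: 5.92 2.58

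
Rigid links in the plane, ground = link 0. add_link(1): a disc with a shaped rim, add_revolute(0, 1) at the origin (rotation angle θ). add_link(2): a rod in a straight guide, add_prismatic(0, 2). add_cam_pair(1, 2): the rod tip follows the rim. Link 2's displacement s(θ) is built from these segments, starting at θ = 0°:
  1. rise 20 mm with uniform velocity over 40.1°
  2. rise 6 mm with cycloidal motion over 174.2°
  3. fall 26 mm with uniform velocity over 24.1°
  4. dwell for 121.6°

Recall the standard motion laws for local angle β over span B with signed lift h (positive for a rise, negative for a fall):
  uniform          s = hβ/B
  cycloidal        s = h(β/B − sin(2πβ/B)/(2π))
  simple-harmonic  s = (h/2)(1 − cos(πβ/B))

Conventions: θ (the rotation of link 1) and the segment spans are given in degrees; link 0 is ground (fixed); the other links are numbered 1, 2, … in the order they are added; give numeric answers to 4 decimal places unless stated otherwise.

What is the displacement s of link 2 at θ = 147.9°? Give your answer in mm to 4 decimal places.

segment 1 (0° to 40.1°, uniform, h = 20) is passed completely: s = 0.0000 + (20) = 20.0000
θ = 147.9° falls in segment 2 (40.1° to 214.3°, cycloidal, h = 6): β = 147.9 − 40.1 = 107.8°, B = 174.2°; Δs = 6·(0.6188 − sin(2π·0.6188)/(2π)) = 4.3615; s = 20.0000 + 4.3615 = 24.3615

24.3615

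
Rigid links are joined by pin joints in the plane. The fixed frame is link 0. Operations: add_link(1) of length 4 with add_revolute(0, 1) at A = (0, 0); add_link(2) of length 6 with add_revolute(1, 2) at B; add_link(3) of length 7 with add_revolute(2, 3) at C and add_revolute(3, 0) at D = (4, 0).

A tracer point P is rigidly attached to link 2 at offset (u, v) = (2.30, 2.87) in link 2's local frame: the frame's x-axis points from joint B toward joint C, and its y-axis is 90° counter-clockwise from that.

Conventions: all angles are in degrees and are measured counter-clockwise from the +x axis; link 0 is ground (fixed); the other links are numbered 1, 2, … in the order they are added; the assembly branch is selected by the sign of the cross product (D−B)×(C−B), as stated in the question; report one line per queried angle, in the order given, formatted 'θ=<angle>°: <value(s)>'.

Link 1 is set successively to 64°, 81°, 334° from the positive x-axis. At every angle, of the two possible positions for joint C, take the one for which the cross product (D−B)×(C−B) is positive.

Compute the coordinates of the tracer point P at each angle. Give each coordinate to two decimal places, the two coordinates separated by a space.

A=(0,0), D=(4.00,0)
θ=64°: B = A + 4.00·(cos64°, sin64°) = (1.7535, 3.5952)
θ=64°: |BD| = 4.2394
θ=64°: circle(B,6.00) ∩ circle(D,7.00): a=0.5864, h=5.9713
θ=64°:   candidates: C₊=(7.1282,6.2622) cross=25.314; C₋=(-2.9997,-0.0664) cross=-25.314
θ=64°:   branch + wants cross > 0 → take C=(7.1282,6.2622) (cross=25.314)
θ=64°: ex = (C−B)/|BC| = (0.8958,0.4445); ey = (-0.4445,0.8958)
θ=64°: P = B + 2.30·ex + 2.87·ey = (2.5381,7.1884)
θ=81°: B = A + 4.00·(cos81°, sin81°) = (0.6257, 3.9508)
θ=81°: |BD| = 5.1956
θ=81°: circle(B,6.00) ∩ circle(D,7.00): a=1.3467, h=5.8469
θ=81°:   candidates: C₊=(5.9464,6.7240) cross=30.378; C₋=(-2.9457,-0.8706) cross=-30.378
θ=81°:   branch + wants cross > 0 → take C=(5.9464,6.7240) (cross=30.378)
θ=81°: ex = (C−B)/|BC| = (0.8868,0.4622); ey = (-0.4622,0.8868)
θ=81°: P = B + 2.30·ex + 2.87·ey = (1.3388,7.5589)
θ=334°: B = A + 4.00·(cos334°, sin334°) = (3.5952, -1.7535)
θ=334°: |BD| = 1.7996
θ=334°: circle(B,6.00) ∩ circle(D,7.00): a=-2.7121, h=5.3521
θ=334°:   candidates: C₊=(-2.2298,-3.1921) cross=9.632; C₋=(8.2000,-5.6000) cross=-9.632
θ=334°:   branch + wants cross > 0 → take C=(-2.2298,-3.1921) (cross=9.632)
θ=334°: ex = (C−B)/|BC| = (-0.9708,-0.2398); ey = (0.2398,-0.9708)
θ=334°: P = B + 2.30·ex + 2.87·ey = (2.0504,-5.0912)

θ=64°: 2.54 7.19
θ=81°: 1.34 7.56
θ=334°: 2.05 -5.09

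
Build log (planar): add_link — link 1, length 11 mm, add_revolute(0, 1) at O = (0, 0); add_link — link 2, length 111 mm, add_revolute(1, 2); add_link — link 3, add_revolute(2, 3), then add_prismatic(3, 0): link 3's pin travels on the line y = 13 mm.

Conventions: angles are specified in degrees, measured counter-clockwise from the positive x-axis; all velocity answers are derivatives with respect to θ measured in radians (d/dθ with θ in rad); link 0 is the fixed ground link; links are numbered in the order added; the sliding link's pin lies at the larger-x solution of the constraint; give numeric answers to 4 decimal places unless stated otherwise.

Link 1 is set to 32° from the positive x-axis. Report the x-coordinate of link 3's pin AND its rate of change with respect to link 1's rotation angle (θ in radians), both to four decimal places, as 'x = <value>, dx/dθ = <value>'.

geometry: r = 11 mm, L = 111 mm, e = 13 mm
crank pin P = (r cos θ, r sin θ) = (9.328529, 5.829112)
h = r sin θ − e = 5.829112 − 13 = -7.170888
x = r cos θ + √(L² − h²) = 9.328529 + 110.768129 = 120.096658
dx/dθ = −r sin θ − h·r cos θ/√(L² − h²) (θ in radians; h = -7.170888) = -5.225203

x = 120.0967, dx/dθ = -5.2252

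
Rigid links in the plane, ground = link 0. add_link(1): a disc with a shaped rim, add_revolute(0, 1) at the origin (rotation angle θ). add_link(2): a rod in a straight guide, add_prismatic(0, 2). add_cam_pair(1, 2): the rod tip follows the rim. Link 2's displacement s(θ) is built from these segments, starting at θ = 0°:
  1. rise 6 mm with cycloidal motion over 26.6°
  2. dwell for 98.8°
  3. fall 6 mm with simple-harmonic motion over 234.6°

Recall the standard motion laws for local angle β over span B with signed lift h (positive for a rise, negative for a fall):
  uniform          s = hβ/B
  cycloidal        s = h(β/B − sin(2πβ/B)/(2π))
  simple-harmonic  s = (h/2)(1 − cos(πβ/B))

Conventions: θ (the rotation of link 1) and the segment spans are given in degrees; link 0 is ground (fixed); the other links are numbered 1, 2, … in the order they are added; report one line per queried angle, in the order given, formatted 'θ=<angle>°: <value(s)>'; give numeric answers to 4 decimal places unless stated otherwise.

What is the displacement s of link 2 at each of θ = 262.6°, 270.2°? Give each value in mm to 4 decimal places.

segment 1 (0° to 26.6°, cycloidal, h = 6) is passed completely: s = 0.0000 + (6) = 6.0000
segment 2 (26.6° to 125.4°, dwell): s unchanged at 6.0000
θ = 262.6° falls in segment 3 (125.4° to 360°, simple-harmonic, h = -6): β = 262.6 − 125.4 = 137.2°, B = 234.6°; Δs = -6/2·(1 − cos(π·0.5848)) = -3.7900; s = 6.0000 − 3.7900 = 2.2100
θ = 270.2° falls in segment 3 (125.4° to 360°, simple-harmonic, h = -6): β = 270.2 − 125.4 = 144.8°, B = 234.6°; Δs = -6/2·(1 − cos(π·0.6172)) = -4.0800; s = 6.0000 − 4.0800 = 1.9200

θ=262.6°: 2.2100
θ=270.2°: 1.9200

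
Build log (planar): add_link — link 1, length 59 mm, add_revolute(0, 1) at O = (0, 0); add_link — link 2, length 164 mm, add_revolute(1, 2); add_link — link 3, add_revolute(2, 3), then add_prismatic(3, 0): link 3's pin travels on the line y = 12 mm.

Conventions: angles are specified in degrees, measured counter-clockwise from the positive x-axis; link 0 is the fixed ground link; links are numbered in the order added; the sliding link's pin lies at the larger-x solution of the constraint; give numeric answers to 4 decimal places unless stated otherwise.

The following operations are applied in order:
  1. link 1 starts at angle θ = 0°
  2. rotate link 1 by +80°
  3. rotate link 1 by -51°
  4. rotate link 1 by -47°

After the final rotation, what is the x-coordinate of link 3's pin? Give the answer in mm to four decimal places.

geometry: r = 59 mm, L = 164 mm, e = 12 mm; θ starts at 0°
rotate link 1 by +80°: θ ← 0° +80° = 80°
rotate link 1 by -51°: θ ← 80° -51° = 29°
rotate link 1 by -47°: θ ← 29° -47° = -18°
crank pin P = (r cos θ, r sin θ) = (56.112334, -18.232003)
h = r sin θ − e = -18.232003 − 12 = -30.232003
x = r cos θ + √(L² − h²) = 56.112334 + 161.189410 = 217.301745

217.3017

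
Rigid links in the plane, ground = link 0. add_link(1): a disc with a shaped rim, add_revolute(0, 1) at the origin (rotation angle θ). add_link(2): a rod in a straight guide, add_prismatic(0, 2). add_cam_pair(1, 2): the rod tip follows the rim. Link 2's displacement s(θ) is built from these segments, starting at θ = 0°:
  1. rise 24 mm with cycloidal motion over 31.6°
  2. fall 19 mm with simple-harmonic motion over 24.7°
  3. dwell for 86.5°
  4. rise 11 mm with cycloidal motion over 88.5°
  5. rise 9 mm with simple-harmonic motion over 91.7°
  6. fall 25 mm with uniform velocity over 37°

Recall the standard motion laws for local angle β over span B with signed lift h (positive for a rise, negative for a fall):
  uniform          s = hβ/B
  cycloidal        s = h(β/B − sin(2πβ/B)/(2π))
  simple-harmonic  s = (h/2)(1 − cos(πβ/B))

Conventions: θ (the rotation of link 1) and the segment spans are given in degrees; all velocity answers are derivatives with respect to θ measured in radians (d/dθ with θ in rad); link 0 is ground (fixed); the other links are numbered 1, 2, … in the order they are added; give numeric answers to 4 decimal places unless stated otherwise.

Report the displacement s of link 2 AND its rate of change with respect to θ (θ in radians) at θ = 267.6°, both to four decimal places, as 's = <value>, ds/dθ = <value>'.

segment 1 (0° to 31.6°, cycloidal, h = 24) is passed completely: s = 0.0000 + (24) = 24.0000
segment 2 (31.6° to 56.3°, simple-harmonic, h = -19) is passed completely: s = 24.0000 + (-19) = 5.0000
segment 3 (56.3° to 142.8°, dwell): s unchanged at 5.0000
segment 4 (142.8° to 231.3°, cycloidal, h = 11) is passed completely: s = 5.0000 + (11) = 16.0000
θ = 267.6° falls in segment 5 (231.3° to 323°, simple-harmonic, h = 9): β = 267.6 − 231.3 = 36.3°, B = 91.7°; Δs = 9/2·(1 − cos(π·0.3959)) = 3.0538; s = 16.0000 + 3.0538 = 19.0538
velocity in seg [231.3°–323°] (simple-harmonic), θ in radians: β = 36.3° = 0.6336 rad, B = 91.7° = 1.6005 rad; ds/dθ = (πh/(2B)) sin(πβ/B) = (π·9/(2·1.6005)) sin(π·0.3959) = 8.364580 mm/rad

s = 19.0538, ds/dθ = 8.3646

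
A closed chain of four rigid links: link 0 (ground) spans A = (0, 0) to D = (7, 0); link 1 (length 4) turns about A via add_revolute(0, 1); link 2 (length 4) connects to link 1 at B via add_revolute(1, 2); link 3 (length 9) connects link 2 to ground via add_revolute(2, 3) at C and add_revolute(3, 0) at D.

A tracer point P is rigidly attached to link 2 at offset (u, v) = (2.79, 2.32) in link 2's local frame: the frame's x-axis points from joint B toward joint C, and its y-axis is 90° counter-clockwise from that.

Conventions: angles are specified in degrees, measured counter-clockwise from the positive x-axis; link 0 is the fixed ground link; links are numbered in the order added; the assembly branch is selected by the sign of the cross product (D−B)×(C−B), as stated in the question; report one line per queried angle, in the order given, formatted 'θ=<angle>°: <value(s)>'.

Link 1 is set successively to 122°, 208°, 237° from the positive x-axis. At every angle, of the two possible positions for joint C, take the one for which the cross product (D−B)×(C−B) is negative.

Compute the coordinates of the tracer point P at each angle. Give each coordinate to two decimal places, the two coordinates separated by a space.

A=(0,0), D=(7.00,0)
θ=122°: B = A + 4.00·(cos122°, sin122°) = (-2.1197, 3.3922)
θ=122°: |BD| = 9.7301
θ=122°: circle(B,4.00) ∩ circle(D,9.00): a=1.5249, h=3.6979
θ=122°:   candidates: C₊=(0.5988,6.3265) cross=35.981; C₋=(-1.9796,-0.6054) cross=-35.981
θ=122°:   branch - wants cross < 0 → take C=(-1.9796,-0.6054) (cross=-35.981)
θ=122°: ex = (C−B)/|BC| = (0.0350,-0.9994); ey = (0.9994,0.0350)
θ=122°: P = B + 2.79·ex + 2.32·ey = (0.2966,0.6851)
θ=208°: B = A + 4.00·(cos208°, sin208°) = (-3.5318, -1.8779)
θ=208°: |BD| = 10.6979
θ=208°: circle(B,4.00) ∩ circle(D,9.00): a=2.3110, h=3.2649
θ=208°:   candidates: C₊=(-1.8298,1.7420) cross=34.927; C₋=(-0.6836,-4.6864) cross=-34.927
θ=208°:   branch - wants cross < 0 → take C=(-0.6836,-4.6864) (cross=-34.927)
θ=208°: ex = (C−B)/|BC| = (0.7120,-0.7021); ey = (0.7021,0.7120)
θ=208°: P = B + 2.79·ex + 2.32·ey = (0.0838,-2.1849)
θ=237°: B = A + 4.00·(cos237°, sin237°) = (-2.1786, -3.3547)
θ=237°: |BD| = 9.7724
θ=237°: circle(B,4.00) ∩ circle(D,9.00): a=1.5605, h=3.6830
θ=237°:   candidates: C₊=(-1.9772,0.6402) cross=35.992; C₋=(0.5514,-6.2782) cross=-35.992
θ=237°:   branch - wants cross < 0 → take C=(0.5514,-6.2782) (cross=-35.992)
θ=237°: ex = (C−B)/|BC| = (0.6825,-0.7309); ey = (0.7309,0.6825)
θ=237°: P = B + 2.79·ex + 2.32·ey = (1.4213,-3.8105)

θ=122°: 0.30 0.69
θ=208°: 0.08 -2.18
θ=237°: 1.42 -3.81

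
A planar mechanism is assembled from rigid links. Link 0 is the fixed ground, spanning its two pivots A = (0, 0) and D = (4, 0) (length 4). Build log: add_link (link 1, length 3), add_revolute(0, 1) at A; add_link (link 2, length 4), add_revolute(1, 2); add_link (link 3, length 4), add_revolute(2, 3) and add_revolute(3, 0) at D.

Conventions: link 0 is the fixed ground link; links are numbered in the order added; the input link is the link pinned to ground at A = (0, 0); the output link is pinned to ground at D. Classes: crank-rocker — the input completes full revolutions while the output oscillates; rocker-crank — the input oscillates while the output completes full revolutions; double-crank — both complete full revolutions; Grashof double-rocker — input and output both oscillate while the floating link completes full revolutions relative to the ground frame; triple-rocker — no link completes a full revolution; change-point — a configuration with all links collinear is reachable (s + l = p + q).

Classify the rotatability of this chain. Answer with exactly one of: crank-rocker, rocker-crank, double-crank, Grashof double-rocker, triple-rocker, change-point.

lengths: ground=4, input=3, coupler=4, output=4
sorted: s=3 (shortest), l=4 (longest), p+q=8
s + l = 7 vs p + q = 8
s + l < p + q (Grashof) with shortest = input link → crank-rocker

crank-rocker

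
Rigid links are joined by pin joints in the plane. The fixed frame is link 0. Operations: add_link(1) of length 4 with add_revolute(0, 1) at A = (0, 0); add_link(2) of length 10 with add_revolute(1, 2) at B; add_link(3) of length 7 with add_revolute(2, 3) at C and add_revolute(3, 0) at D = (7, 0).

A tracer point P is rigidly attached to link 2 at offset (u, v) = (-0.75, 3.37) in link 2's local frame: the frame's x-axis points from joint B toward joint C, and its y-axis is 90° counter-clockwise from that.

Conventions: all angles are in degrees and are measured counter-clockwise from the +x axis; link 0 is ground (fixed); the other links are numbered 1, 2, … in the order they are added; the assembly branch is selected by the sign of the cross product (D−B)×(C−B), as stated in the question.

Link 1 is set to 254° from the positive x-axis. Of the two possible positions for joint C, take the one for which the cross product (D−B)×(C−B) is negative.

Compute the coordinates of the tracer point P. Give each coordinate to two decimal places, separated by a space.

A=(0,0), D=(7.00,0)
B = A + 4.00·(cos254°, sin254°) = (-1.1025, -3.8450)
|BD| = 8.9686
circle(B,10.00) ∩ circle(D,7.00): a=7.3276, h=6.8049
  candidates: C₊=(2.6000,5.4443) cross=61.031; C₋=(8.4349,-6.8514) cross=-61.031
  branch - wants cross < 0 → take C=(8.4349,-6.8514) (cross=-61.031)
ex = (C−B)/|BC| = (0.9537,-0.3006); ey = (0.3006,0.9537)
P = B + -0.75·ex + 3.37·ey = (-0.8047,-0.4055)

-0.80 -0.41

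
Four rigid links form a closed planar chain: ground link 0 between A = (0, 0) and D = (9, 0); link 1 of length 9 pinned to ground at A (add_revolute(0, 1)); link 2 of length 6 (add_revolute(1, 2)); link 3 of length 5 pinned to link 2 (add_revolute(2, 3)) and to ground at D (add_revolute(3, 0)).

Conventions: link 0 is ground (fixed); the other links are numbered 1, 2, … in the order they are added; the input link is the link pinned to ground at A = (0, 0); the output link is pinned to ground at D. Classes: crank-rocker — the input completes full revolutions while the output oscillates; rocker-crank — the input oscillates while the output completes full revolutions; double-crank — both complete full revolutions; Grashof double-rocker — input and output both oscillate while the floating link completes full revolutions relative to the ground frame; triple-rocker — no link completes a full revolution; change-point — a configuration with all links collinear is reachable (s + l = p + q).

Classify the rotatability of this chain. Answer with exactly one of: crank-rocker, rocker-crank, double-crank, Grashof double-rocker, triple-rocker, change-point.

lengths: ground=9, input=9, coupler=6, output=5
sorted: s=5 (shortest), l=9 (longest), p+q=15
s + l = 14 vs p + q = 15
s + l < p + q (Grashof) with shortest = output link → rocker-crank

rocker-crank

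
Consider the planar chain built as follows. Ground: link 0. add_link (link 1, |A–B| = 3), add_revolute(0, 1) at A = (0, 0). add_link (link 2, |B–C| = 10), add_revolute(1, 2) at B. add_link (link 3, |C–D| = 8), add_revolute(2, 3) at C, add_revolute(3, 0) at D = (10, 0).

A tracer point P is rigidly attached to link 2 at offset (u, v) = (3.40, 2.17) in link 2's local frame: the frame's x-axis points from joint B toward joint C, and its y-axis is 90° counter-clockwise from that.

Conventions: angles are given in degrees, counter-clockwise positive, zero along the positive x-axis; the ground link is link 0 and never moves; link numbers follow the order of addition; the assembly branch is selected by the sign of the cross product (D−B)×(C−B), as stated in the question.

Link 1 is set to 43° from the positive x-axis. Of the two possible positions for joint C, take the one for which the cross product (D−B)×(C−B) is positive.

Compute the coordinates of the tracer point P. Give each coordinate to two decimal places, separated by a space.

A=(0,0), D=(10.00,0)
B = A + 3.00·(cos43°, sin43°) = (2.1941, 2.0460)
|BD| = 8.0696
circle(B,10.00) ∩ circle(D,8.00): a=6.2654, h=7.7939
  candidates: C₊=(10.2308,7.9967) cross=62.894; C₋=(6.2786,-7.0818) cross=-62.894
  branch + wants cross > 0 → take C=(10.2308,7.9967) (cross=62.894)
ex = (C−B)/|BC| = (0.8037,0.5951); ey = (-0.5951,0.8037)
P = B + 3.40·ex + 2.17·ey = (3.6353,5.8132)

3.64 5.81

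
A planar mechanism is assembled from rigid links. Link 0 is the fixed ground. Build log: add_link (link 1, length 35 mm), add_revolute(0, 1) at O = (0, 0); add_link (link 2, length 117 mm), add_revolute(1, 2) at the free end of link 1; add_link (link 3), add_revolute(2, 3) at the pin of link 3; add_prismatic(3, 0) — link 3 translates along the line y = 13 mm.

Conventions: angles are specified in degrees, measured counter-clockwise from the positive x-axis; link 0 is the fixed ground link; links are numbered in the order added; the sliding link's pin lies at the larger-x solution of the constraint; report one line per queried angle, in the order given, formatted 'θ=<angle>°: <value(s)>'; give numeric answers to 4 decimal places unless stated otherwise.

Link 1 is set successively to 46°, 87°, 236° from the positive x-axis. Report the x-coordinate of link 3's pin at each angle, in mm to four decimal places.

geometry: r = 35 mm, L = 117 mm, e = 13 mm
θ=46°: crank pin P = (r cos θ, r sin θ) = (24.313043, 25.176893)
θ=46°: h = r sin θ − e = 25.176893 − 13 = 12.176893
θ=46°: x = r cos θ + √(L² − h²) = 24.313043 + 116.364614 = 140.677656
θ=87°: crank pin P = (r cos θ, r sin θ) = (1.831758, 34.952034)
θ=87°: h = r sin θ − e = 34.952034 − 13 = 21.952034
θ=87°: x = r cos θ + √(L² − h²) = 1.831758 + 114.922183 = 116.753942
θ=236°: crank pin P = (r cos θ, r sin θ) = (-19.571752, -29.016315)
θ=236°: h = r sin θ − e = -29.016315 − 13 = -42.016315
θ=236°: x = r cos θ + √(L² − h²) = -19.571752 + 109.195372 = 89.623620

θ=46°: 140.6777
θ=87°: 116.7539
θ=236°: 89.6236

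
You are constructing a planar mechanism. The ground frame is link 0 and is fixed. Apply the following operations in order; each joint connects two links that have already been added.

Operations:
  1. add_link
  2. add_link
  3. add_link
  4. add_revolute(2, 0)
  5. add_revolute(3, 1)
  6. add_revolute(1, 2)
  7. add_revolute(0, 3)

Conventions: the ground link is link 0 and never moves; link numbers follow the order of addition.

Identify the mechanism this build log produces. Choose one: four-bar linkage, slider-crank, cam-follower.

links: 4 (incl. ground); joints: 4 revolute, 0 prismatic, 0 higher (cam) pair, forming one closed loop
4 links in a single 4R loop → four-bar linkage

four-bar linkage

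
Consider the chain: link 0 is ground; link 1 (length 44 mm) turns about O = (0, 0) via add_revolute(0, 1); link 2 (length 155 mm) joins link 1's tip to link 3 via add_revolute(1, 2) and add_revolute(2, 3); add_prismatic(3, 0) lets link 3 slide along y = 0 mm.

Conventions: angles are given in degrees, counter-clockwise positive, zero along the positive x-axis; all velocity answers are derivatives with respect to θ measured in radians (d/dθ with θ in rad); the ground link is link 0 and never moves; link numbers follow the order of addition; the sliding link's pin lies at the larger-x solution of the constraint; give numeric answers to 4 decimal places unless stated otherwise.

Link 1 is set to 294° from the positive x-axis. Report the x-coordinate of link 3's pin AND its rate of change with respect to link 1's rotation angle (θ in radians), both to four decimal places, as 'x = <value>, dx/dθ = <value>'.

geometry: r = 44 mm, L = 155 mm, e = 0 mm
crank pin P = (r cos θ, r sin θ) = (17.896412, -40.196000)
h = r sin θ − e = -40.196000 − 0 = -40.196000
x = r cos θ + √(L² − h²) = 17.896412 + 149.697300 = 167.593712
dx/dθ = −r sin θ − h·r cos θ/√(L² − h²) (θ in radians; h = -40.196000) = 45.001459

x = 167.5937, dx/dθ = 45.0015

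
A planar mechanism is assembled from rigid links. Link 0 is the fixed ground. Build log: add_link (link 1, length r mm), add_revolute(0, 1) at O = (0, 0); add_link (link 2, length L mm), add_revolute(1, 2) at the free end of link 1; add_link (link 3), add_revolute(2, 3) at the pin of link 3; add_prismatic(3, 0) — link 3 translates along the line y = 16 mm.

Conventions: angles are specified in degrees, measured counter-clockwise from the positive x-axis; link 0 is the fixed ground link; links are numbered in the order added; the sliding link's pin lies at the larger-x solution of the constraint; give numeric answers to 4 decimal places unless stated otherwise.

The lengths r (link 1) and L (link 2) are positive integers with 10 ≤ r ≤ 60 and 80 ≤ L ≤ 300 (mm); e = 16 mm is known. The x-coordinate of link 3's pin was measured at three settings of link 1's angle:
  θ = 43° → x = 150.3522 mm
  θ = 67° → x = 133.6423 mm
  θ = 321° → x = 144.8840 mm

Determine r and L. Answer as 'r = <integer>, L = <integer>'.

constraint per measurement: (x − r cos θ)² + (r sin θ − e)² = L²
subtracting the θ₁ and θ₂ equations cancels the r² and L² terms:
r = (x₁² − x₂²) / (2[(x₁cos θ₁ + e sin θ₁) − (x₂cos θ₂ + e sin θ₂)]) = 44.0000 → r = 44
L² = (x₁ − r cos θ₁)² + (r sin θ₁ − e)² = 14160.9942 → L = 119.0000 → L = 119
check at θ₃=321°: x = 144.8840 (printed 144.8840) ✓

r = 44, L = 119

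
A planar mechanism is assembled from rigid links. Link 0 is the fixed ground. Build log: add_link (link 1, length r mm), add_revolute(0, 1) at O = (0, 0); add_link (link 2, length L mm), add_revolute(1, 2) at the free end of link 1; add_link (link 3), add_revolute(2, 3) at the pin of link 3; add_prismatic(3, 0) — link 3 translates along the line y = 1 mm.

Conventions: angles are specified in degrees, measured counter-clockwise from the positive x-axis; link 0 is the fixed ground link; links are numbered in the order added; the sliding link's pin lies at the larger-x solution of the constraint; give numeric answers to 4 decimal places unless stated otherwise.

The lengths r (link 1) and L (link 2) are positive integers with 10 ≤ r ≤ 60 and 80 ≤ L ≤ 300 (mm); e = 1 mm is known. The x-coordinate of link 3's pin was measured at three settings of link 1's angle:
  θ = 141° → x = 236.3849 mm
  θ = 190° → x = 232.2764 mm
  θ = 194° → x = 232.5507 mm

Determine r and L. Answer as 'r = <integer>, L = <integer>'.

constraint per measurement: (x − r cos θ)² + (r sin θ − e)² = L²
subtracting the θ₁ and θ₂ equations cancels the r² and L² terms:
r = (x₁² − x₂²) / (2[(x₁cos θ₁ + e sin θ₁) − (x₂cos θ₂ + e sin θ₂)]) = 21.0001 → r = 21
L² = (x₁ − r cos θ₁)² + (r sin θ₁ − e)² = 64009.0234 → L = 253.0000 → L = 253
check at θ₃=194°: x = 232.5507 (printed 232.5507) ✓

r = 21, L = 253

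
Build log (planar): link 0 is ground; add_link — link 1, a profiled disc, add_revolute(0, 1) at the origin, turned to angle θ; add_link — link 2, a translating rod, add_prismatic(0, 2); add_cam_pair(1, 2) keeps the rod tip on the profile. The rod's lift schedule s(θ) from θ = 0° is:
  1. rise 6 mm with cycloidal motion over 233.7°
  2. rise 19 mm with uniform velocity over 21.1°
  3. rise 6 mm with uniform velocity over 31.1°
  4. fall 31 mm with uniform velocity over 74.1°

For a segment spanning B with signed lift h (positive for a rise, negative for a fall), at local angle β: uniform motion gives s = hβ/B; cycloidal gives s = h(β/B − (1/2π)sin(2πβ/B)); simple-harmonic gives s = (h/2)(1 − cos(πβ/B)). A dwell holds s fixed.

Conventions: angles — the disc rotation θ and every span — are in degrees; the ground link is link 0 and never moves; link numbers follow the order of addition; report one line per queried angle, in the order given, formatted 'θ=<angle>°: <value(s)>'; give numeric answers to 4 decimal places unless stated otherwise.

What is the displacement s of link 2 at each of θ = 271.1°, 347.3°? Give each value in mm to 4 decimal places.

seg 1 [0°–233.7°] cycloidal, h=6: full span → s += 6 → s = 6.0000
seg 2 [233.7°–254.8°] uniform, h=19: full span → s += 19 → s = 25.0000
seg 3 [254.8°–285.9°] uniform, h=6: θ=271.1° here. β=16.3, B=31.1. 6·16.3/31.1 = 3.1447 → s = 28.1447
seg 3 [254.8°–285.9°] uniform, h=6: full span → s += 6 → s = 31.0000
seg 4 [285.9°–360°] uniform, h=-31: θ=347.3° here. β=61.4, B=74.1. -31·61.4/74.1 = -25.6869 → s = 5.3131

θ=271.1°: 28.1447
θ=347.3°: 5.3131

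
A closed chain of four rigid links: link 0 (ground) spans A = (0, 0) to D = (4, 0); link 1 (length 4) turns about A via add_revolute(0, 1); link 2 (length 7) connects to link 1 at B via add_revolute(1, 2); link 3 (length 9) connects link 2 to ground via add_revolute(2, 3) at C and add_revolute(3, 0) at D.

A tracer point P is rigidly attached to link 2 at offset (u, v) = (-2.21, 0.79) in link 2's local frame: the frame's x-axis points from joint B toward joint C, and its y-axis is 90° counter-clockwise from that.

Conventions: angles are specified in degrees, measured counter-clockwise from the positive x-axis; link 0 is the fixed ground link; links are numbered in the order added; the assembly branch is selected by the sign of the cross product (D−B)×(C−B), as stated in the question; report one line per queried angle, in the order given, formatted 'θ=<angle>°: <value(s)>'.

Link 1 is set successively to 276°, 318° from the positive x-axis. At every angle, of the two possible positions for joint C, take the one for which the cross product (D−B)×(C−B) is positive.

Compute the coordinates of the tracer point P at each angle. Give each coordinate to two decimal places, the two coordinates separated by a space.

A=(0,0), D=(4.00,0)
θ=276°: B = A + 4.00·(cos276°, sin276°) = (0.4181, -3.9781)
θ=276°: |BD| = 5.3530
θ=276°: circle(B,7.00) ∩ circle(D,9.00): a=-0.3124, h=6.9930
θ=276°:   candidates: C₊=(-4.9878,0.4690) cross=37.434; C₋=(5.4059,-8.8895) cross=-37.434
θ=276°:   branch + wants cross > 0 → take C=(-4.9878,0.4690) (cross=37.434)
θ=276°: ex = (C−B)/|BC| = (-0.7723,0.6353); ey = (-0.6353,-0.7723)
θ=276°: P = B + -2.21·ex + 0.79·ey = (1.6229,-5.9922)
θ=318°: B = A + 4.00·(cos318°, sin318°) = (2.9726, -2.6765)
θ=318°: |BD| = 2.8669
θ=318°: circle(B,7.00) ∩ circle(D,9.00): a=-4.1474, h=5.6391
θ=318°:   candidates: C₊=(-3.7782,-4.5276) cross=16.167; C₋=(6.7508,-8.5693) cross=-16.167
θ=318°:   branch + wants cross > 0 → take C=(-3.7782,-4.5276) (cross=16.167)
θ=318°: ex = (C−B)/|BC| = (-0.9644,-0.2644); ey = (0.2644,-0.9644)
θ=318°: P = B + -2.21·ex + 0.79·ey = (5.3128,-2.8540)

θ=276°: 1.62 -5.99
θ=318°: 5.31 -2.85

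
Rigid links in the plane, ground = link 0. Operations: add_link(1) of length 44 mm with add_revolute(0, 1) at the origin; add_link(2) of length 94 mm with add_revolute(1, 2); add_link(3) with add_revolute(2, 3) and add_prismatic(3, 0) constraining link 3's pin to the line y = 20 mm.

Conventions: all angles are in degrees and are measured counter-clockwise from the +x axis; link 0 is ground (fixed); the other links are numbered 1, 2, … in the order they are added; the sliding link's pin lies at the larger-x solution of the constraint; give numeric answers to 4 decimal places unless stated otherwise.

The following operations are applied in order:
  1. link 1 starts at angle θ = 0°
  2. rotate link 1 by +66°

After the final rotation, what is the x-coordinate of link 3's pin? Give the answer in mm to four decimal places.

geometry: r = 44 mm, L = 94 mm, e = 20 mm; θ starts at 0°
rotate link 1 by +66°: θ ← 0° +66° = 66°
crank pin P = (r cos θ, r sin θ) = (17.896412, 40.196000)
h = r sin θ − e = 40.196000 − 20 = 20.196000
x = r cos θ + √(L² − h²) = 17.896412 + 91.804802 = 109.701214

109.7012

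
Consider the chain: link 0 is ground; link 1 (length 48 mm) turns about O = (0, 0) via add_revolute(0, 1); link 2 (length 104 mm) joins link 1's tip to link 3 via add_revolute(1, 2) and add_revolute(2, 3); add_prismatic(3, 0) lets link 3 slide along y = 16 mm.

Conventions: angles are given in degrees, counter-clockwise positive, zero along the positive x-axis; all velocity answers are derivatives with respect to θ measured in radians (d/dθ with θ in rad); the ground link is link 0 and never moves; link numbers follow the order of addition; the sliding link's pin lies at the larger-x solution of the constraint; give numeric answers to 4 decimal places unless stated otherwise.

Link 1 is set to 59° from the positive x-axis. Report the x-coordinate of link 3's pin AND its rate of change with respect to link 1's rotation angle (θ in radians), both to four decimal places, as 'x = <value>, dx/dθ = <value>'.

geometry: r = 48 mm, L = 104 mm, e = 16 mm
crank pin P = (r cos θ, r sin θ) = (24.721828, 41.144030)
h = r sin θ − e = 41.144030 − 16 = 25.144030
x = r cos θ + √(L² − h²) = 24.721828 + 100.914705 = 125.636533
dx/dθ = −r sin θ − h·r cos θ/√(L² − h²) (θ in radians; h = 25.144030) = -47.303751

x = 125.6365, dx/dθ = -47.3038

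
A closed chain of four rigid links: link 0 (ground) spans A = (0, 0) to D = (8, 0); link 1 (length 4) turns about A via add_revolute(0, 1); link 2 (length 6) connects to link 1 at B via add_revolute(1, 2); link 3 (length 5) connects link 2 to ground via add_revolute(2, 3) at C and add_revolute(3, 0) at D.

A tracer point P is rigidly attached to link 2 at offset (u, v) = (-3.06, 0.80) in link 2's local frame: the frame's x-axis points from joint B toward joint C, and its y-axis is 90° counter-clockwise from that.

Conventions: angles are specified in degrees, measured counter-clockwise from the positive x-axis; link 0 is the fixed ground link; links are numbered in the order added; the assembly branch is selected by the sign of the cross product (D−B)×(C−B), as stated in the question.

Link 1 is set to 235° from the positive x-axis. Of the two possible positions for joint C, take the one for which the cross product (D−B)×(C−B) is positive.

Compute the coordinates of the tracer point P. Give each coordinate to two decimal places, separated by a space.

A=(0,0), D=(8.00,0)
B = A + 4.00·(cos235°, sin235°) = (-2.2943, -3.2766)
|BD| = 10.8032
circle(B,6.00) ∩ circle(D,5.00): a=5.9107, h=1.0313
  candidates: C₊=(3.0252,-0.5012) cross=11.141; C₋=(3.6508,-2.4666) cross=-11.141
  branch + wants cross > 0 → take C=(3.0252,-0.5012) (cross=11.141)
ex = (C−B)/|BC| = (0.8866,0.4626); ey = (-0.4626,0.8866)
P = B + -3.06·ex + 0.80·ey = (-5.3773,-3.9828)

-5.38 -3.98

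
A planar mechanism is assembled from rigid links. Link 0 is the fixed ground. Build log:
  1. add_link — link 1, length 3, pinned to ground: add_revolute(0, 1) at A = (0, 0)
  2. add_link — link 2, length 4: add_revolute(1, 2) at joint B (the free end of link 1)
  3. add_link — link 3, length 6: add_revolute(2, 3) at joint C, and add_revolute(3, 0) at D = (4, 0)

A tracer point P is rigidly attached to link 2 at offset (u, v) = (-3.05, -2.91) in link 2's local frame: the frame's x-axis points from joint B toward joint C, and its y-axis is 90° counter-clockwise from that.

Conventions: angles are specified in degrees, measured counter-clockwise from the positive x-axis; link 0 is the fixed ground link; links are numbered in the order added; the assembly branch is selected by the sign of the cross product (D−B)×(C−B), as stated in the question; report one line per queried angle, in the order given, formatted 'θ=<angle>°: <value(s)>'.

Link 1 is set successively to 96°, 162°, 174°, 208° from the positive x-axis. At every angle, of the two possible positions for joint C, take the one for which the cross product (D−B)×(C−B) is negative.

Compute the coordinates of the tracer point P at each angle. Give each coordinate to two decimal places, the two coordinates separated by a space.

A=(0,0), D=(4.00,0)
θ=96°: B = A + 3.00·(cos96°, sin96°) = (-0.3136, 2.9836)
θ=96°: |BD| = 5.2449
θ=96°: circle(B,4.00) ∩ circle(D,6.00): a=0.7158, h=3.9354
θ=96°:   candidates: C₊=(2.5138,5.8130) cross=20.641; C₋=(-1.9636,-0.6603) cross=-20.641
θ=96°:   branch - wants cross < 0 → take C=(-1.9636,-0.6603) (cross=-20.641)
θ=96°: ex = (C−B)/|BC| = (-0.4125,-0.9110); ey = (0.9110,-0.4125)
θ=96°: P = B + -3.05·ex + -2.91·ey = (-1.7064,6.9624)
θ=162°: B = A + 3.00·(cos162°, sin162°) = (-2.8532, 0.9271)
θ=162°: |BD| = 6.9156
θ=162°: circle(B,4.00) ∩ circle(D,6.00): a=2.0118, h=3.4573
θ=162°:   candidates: C₊=(-0.3961,4.0834) cross=23.909; C₋=(-1.3230,-2.7687) cross=-23.909
θ=162°:   branch - wants cross < 0 → take C=(-1.3230,-2.7687) (cross=-23.909)
θ=162°: ex = (C−B)/|BC| = (0.3825,-0.9239); ey = (0.9239,0.3825)
θ=162°: P = B + -3.05·ex + -2.91·ey = (-6.7086,2.6319)
θ=174°: B = A + 3.00·(cos174°, sin174°) = (-2.9836, 0.3136)
θ=174°: |BD| = 6.9906
θ=174°: circle(B,4.00) ∩ circle(D,6.00): a=2.0648, h=3.4259
θ=174°:   candidates: C₊=(-0.7672,3.6434) cross=23.949; C₋=(-1.0745,-3.2015) cross=-23.949
θ=174°:   branch - wants cross < 0 → take C=(-1.0745,-3.2015) (cross=-23.949)
θ=174°: ex = (C−B)/|BC| = (0.4773,-0.8788); ey = (0.8788,0.4773)
θ=174°: P = B + -3.05·ex + -2.91·ey = (-6.9964,1.6050)
θ=208°: B = A + 3.00·(cos208°, sin208°) = (-2.6488, -1.4084)
θ=208°: |BD| = 6.7964
θ=208°: circle(B,4.00) ∩ circle(D,6.00): a=1.9268, h=3.5053
θ=208°:   candidates: C₊=(-1.4903,2.4201) cross=23.824; C₋=(-0.0374,-4.4384) cross=-23.824
θ=208°:   branch - wants cross < 0 → take C=(-0.0374,-4.4384) (cross=-23.824)
θ=208°: ex = (C−B)/|BC| = (0.6529,-0.7575); ey = (0.7575,0.6529)
θ=208°: P = B + -3.05·ex + -2.91·ey = (-6.8443,-0.9979)

θ=96°: -1.71 6.96
θ=162°: -6.71 2.63
θ=174°: -7.00 1.60
θ=208°: -6.84 -1.00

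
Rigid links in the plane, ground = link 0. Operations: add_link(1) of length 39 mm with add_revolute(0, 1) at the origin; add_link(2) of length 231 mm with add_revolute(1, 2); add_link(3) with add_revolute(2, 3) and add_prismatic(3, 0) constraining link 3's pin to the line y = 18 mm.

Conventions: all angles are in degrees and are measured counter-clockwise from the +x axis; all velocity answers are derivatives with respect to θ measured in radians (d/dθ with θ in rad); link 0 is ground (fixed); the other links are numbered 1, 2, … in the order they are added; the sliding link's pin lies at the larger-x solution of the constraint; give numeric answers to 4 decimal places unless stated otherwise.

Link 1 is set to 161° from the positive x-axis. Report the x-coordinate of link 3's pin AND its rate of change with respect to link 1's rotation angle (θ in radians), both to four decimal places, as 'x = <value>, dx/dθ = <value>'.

geometry: r = 39 mm, L = 231 mm, e = 18 mm
crank pin P = (r cos θ, r sin θ) = (-36.875224, 12.697158)
h = r sin θ − e = 12.697158 − 18 = -5.302842
x = r cos θ + √(L² − h²) = -36.875224 + 230.939126 = 194.063901
dx/dθ = −r sin θ − h·r cos θ/√(L² − h²) (θ in radians; h = -5.302842) = -13.543890

x = 194.0639, dx/dθ = -13.5439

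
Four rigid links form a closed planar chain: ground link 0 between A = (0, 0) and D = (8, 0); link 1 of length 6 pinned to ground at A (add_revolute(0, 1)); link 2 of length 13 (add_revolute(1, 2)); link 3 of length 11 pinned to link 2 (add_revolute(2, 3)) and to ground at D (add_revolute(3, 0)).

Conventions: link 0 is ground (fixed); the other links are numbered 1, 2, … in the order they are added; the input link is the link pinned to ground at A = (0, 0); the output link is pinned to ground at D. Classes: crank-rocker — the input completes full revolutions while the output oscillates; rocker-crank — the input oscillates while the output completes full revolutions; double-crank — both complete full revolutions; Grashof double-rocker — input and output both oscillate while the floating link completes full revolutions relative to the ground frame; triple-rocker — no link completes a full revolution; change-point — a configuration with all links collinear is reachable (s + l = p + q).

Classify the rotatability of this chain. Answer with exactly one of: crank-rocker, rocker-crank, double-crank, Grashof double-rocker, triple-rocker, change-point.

lengths: ground=8, input=6, coupler=13, output=11
sorted: s=6 (shortest), l=13 (longest), p+q=19
s + l = 19 vs p + q = 19
s + l = p + q → change-point (collinear configuration reachable)

change-point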